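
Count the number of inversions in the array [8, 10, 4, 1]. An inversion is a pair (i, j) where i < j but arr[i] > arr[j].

Finding inversions in [8, 10, 4, 1]:

(0, 2): arr[0]=8 > arr[2]=4
(0, 3): arr[0]=8 > arr[3]=1
(1, 2): arr[1]=10 > arr[2]=4
(1, 3): arr[1]=10 > arr[3]=1
(2, 3): arr[2]=4 > arr[3]=1

Total inversions: 5

The array has 5 inversion(s): (0,2), (0,3), (1,2), (1,3), (2,3). Each pair (i,j) satisfies i < j and arr[i] > arr[j].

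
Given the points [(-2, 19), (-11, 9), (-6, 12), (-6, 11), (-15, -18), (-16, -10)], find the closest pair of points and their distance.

Computing all pairwise distances among 6 points:

d((-2, 19), (-11, 9)) = 13.4536
d((-2, 19), (-6, 12)) = 8.0623
d((-2, 19), (-6, 11)) = 8.9443
d((-2, 19), (-15, -18)) = 39.2173
d((-2, 19), (-16, -10)) = 32.2025
d((-11, 9), (-6, 12)) = 5.831
d((-11, 9), (-6, 11)) = 5.3852
d((-11, 9), (-15, -18)) = 27.2947
d((-11, 9), (-16, -10)) = 19.6469
d((-6, 12), (-6, 11)) = 1.0 <-- minimum
d((-6, 12), (-15, -18)) = 31.3209
d((-6, 12), (-16, -10)) = 24.1661
d((-6, 11), (-15, -18)) = 30.3645
d((-6, 11), (-16, -10)) = 23.2594
d((-15, -18), (-16, -10)) = 8.0623

Closest pair: (-6, 12) and (-6, 11) with distance 1.0

The closest pair is (-6, 12) and (-6, 11) with Euclidean distance 1.0. For 6 points, brute-force pairwise comparison is shown above. For large n, the divide-and-conquer algorithm (sort by x, recurse on halves, check the dividing strip) achieves O(n log n).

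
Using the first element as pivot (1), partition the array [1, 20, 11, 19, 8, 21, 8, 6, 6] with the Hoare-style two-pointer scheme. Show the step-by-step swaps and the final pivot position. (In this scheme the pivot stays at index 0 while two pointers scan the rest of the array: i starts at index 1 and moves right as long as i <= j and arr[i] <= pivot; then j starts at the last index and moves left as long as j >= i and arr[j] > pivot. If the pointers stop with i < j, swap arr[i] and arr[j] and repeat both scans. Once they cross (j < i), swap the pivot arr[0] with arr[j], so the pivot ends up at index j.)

Hoare-style two-pointer partition with pivot = 1:

Initial array: [1, 20, 11, 19, 8, 21, 8, 6, 6]

Pointers start at i = 1, j = 8.
i ends at 1, j ends at 0: the pointers have crossed (j < i), so scanning stops.

j = 0, so swapping arr[0] with arr[j] leaves the pivot at position 0: [1, 20, 11, 19, 8, 21, 8, 6, 6]
Pivot position: 0

After partitioning with pivot 1, the array becomes [1, 20, 11, 19, 8, 21, 8, 6, 6]. The pivot is placed at index 0. All elements to the left of the pivot are <= 1, and all elements to the right are > 1.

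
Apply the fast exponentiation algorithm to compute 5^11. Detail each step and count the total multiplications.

Computing 5^11 by squaring (build up from 5^1; each line after the first costs one multiplication):

5^1 = 5
5^2 = (5^1)^2 = 5^2 = 25
5^4 = (5^2)^2 = 25^2 = 625
5^5 = 5 * 5^4 = 5 * 625 = 3125
5^10 = (5^5)^2 = 3125^2 = 9765625
5^11 = 5 * 5^10 = 5 * 9765625 = 48828125

Result: 48828125
Multiplications needed: 5 (5 lines after 5^1)

5^11 = 48828125. Using exponentiation by squaring, this requires 5 multiplications. The key idea: if the exponent is even, square the half-power; if odd, multiply by the base once.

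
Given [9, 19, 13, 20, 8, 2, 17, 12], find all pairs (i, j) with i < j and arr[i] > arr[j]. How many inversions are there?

Finding inversions in [9, 19, 13, 20, 8, 2, 17, 12]:

(0, 4): arr[0]=9 > arr[4]=8
(0, 5): arr[0]=9 > arr[5]=2
(1, 2): arr[1]=19 > arr[2]=13
(1, 4): arr[1]=19 > arr[4]=8
(1, 5): arr[1]=19 > arr[5]=2
(1, 6): arr[1]=19 > arr[6]=17
(1, 7): arr[1]=19 > arr[7]=12
(2, 4): arr[2]=13 > arr[4]=8
(2, 5): arr[2]=13 > arr[5]=2
(2, 7): arr[2]=13 > arr[7]=12
(3, 4): arr[3]=20 > arr[4]=8
(3, 5): arr[3]=20 > arr[5]=2
(3, 6): arr[3]=20 > arr[6]=17
(3, 7): arr[3]=20 > arr[7]=12
(4, 5): arr[4]=8 > arr[5]=2
(6, 7): arr[6]=17 > arr[7]=12

Total inversions: 16

The array has 16 inversion(s): (0,4), (0,5), (1,2), (1,4), (1,5), (1,6), (1,7), (2,4), (2,5), (2,7), (3,4), (3,5), (3,6), (3,7), (4,5), (6,7). Each pair (i,j) satisfies i < j and arr[i] > arr[j].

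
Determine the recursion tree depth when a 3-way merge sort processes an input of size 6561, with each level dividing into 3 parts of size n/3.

For divide and conquer with division factor 3:

Problem sizes at each level:
Level 0: 6561
Level 1: 2187
Level 2: 729
Level 3: 243
Level 4: 81
Level 5: 27
Level 6: 9
Level 7: 3
Level 8: 1

The root is level 0 and the size-1 base case is level 8 (the tree spans levels 0 through 8, i.e. 9 levels counting the root), so the depth is the number of divisions: log_3(6561) = 8

The recursion tree depth is log_3(6561) = 8. At each level, the problem size is divided by 3, so it takes 8 divisions to reduce to a base case of size 1. The algorithm makes 3 recursive calls at each level.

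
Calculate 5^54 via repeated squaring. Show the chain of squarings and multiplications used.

Computing 5^54 by squaring (build up from 5^1; each line after the first costs one multiplication):

5^1 = 5
5^2 = (5^1)^2 = 5^2 = 25
5^3 = 5 * 5^2 = 5 * 25 = 125
5^6 = (5^3)^2 = 125^2 = 15625
5^12 = (5^6)^2 = 15625^2 = 244140625
5^13 = 5 * 5^12 = 5 * 244140625 = 1220703125
5^26 = (5^13)^2 = 1220703125^2 = 1490116119384765625
5^27 = 5 * 5^26 = 5 * 1490116119384765625 = 7450580596923828125
5^54 = (5^27)^2 = 7450580596923828125^2 = 55511151231257827021181583404541015625

Result: 55511151231257827021181583404541015625
Multiplications needed: 8 (8 lines after 5^1)

5^54 = 55511151231257827021181583404541015625. Using exponentiation by squaring, this requires 8 multiplications. The key idea: if the exponent is even, square the half-power; if odd, multiply by the base once.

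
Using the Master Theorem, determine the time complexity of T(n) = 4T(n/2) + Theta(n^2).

Master Theorem for T(n) = 4T(n/2) + O(n^2):

a = 4, b = 2, c = 2
log_b(a) = log_2(4) = 2.0000

Case 2: c = 2 = log_2(4) = 2.0000
T(n) = O(n^2 log n) = O(n^2 log n)

For T(n) = 4T(n/2) + O(n^2): log_2(4) = 2.0000. This is Case 2 of the Master Theorem (c = log_b(a), equal work at all levels), giving O(n^2 log n).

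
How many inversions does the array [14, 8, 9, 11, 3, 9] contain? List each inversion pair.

Finding inversions in [14, 8, 9, 11, 3, 9]:

(0, 1): arr[0]=14 > arr[1]=8
(0, 2): arr[0]=14 > arr[2]=9
(0, 3): arr[0]=14 > arr[3]=11
(0, 4): arr[0]=14 > arr[4]=3
(0, 5): arr[0]=14 > arr[5]=9
(1, 4): arr[1]=8 > arr[4]=3
(2, 4): arr[2]=9 > arr[4]=3
(3, 4): arr[3]=11 > arr[4]=3
(3, 5): arr[3]=11 > arr[5]=9

Total inversions: 9

The array has 9 inversion(s): (0,1), (0,2), (0,3), (0,4), (0,5), (1,4), (2,4), (3,4), (3,5). Each pair (i,j) satisfies i < j and arr[i] > arr[j].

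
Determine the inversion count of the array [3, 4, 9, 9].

Finding inversions in [3, 4, 9, 9]:


Total inversions: 0

The array has 0 inversions. It is already sorted.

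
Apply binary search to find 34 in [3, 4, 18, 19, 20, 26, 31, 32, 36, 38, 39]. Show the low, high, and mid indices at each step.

Binary search for 34 in [3, 4, 18, 19, 20, 26, 31, 32, 36, 38, 39]:

lo=0, hi=10, mid=5, arr[mid]=26 -> 26 < 34, search right half
lo=6, hi=10, mid=8, arr[mid]=36 -> 36 > 34, search left half
lo=6, hi=7, mid=6, arr[mid]=31 -> 31 < 34, search right half
lo=7, hi=7, mid=7, arr[mid]=32 -> 32 < 34, search right half
lo=8 > hi=7, target 34 not found

Binary search determines that 34 is not in the array after 4 comparisons. The search space was exhausted without finding the target.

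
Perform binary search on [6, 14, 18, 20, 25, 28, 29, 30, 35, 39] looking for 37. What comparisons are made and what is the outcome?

Binary search for 37 in [6, 14, 18, 20, 25, 28, 29, 30, 35, 39]:

lo=0, hi=9, mid=4, arr[mid]=25 -> 25 < 37, search right half
lo=5, hi=9, mid=7, arr[mid]=30 -> 30 < 37, search right half
lo=8, hi=9, mid=8, arr[mid]=35 -> 35 < 37, search right half
lo=9, hi=9, mid=9, arr[mid]=39 -> 39 > 37, search left half
lo=9 > hi=8, target 37 not found

Binary search determines that 37 is not in the array after 4 comparisons. The search space was exhausted without finding the target.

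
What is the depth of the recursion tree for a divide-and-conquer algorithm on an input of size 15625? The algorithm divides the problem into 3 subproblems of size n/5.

For divide and conquer with division factor 5:

Problem sizes at each level:
Level 0: 15625
Level 1: 3125
Level 2: 625
Level 3: 125
Level 4: 25
Level 5: 5
Level 6: 1

The root is level 0 and the size-1 base case is level 6 (the tree spans levels 0 through 6, i.e. 7 levels counting the root), so the depth is the number of divisions: log_5(15625) = 6

The recursion tree depth is log_5(15625) = 6. At each level, the problem size is divided by 5, so it takes 6 divisions to reduce to a base case of size 1. The algorithm makes 3 recursive calls at each level.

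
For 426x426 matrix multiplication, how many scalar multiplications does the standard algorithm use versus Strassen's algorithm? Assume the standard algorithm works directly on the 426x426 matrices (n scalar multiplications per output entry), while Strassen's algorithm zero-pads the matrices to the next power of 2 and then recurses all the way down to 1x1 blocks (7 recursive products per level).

Matrix multiplication for 426x426 matrices:

Strassen's algorithm requires power-of-2 dimensions. Pad 426x426 to 512x512 (next power of 2).

Standard algorithm: 426^3 = 77308776 multiplications
Strassen's algorithm: 7^(log2(512)) = 7^9 = 40353607 multiplications
Savings: 77308776 - 40353607 = 36955169 multiplications

Standard: 77308776 multiplications (426^3). Strassen: 40353607 multiplications (7^9, after padding to 512x512). Strassen reduces 8 recursive multiplications to 7 at each level.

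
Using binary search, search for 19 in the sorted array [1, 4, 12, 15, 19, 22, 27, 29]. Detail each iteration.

Binary search for 19 in [1, 4, 12, 15, 19, 22, 27, 29]:

lo=0, hi=7, mid=3, arr[mid]=15 -> 15 < 19, search right half
lo=4, hi=7, mid=5, arr[mid]=22 -> 22 > 19, search left half
lo=4, hi=4, mid=4, arr[mid]=19 -> Found target at index 4!

Binary search finds 19 at index 4 after 3 comparisons. The search repeatedly halves the search space by comparing with the middle element.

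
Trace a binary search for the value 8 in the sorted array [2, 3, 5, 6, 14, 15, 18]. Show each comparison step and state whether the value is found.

Binary search for 8 in [2, 3, 5, 6, 14, 15, 18]:

lo=0, hi=6, mid=3, arr[mid]=6 -> 6 < 8, search right half
lo=4, hi=6, mid=5, arr[mid]=15 -> 15 > 8, search left half
lo=4, hi=4, mid=4, arr[mid]=14 -> 14 > 8, search left half
lo=4 > hi=3, target 8 not found

Binary search determines that 8 is not in the array after 3 comparisons. The search space was exhausted without finding the target.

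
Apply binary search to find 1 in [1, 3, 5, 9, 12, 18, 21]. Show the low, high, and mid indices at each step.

Binary search for 1 in [1, 3, 5, 9, 12, 18, 21]:

lo=0, hi=6, mid=3, arr[mid]=9 -> 9 > 1, search left half
lo=0, hi=2, mid=1, arr[mid]=3 -> 3 > 1, search left half
lo=0, hi=0, mid=0, arr[mid]=1 -> Found target at index 0!

Binary search finds 1 at index 0 after 3 comparisons. The search repeatedly halves the search space by comparing with the middle element.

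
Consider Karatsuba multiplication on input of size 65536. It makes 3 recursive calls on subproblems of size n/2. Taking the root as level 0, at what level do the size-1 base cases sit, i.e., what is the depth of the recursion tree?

For divide and conquer with division factor 2:

Problem sizes at each level:
Level 0: 65536
Level 1: 32768
Level 2: 16384
Level 3: 8192
Level 4: 4096
Level 5: 2048
Level 6: 1024
Level 7: 512
Level 8: 256
Level 9: 128
Level 10: 64
Level 11: 32
Level 12: 16
Level 13: 8
Level 14: 4
Level 15: 2
Level 16: 1

The root is level 0 and the size-1 base case is level 16 (the tree spans levels 0 through 16, i.e. 17 levels counting the root), so the depth is the number of divisions: log_2(65536) = 16

The recursion tree depth is log_2(65536) = 16. At each level, the problem size is divided by 2, so it takes 16 divisions to reduce to a base case of size 1. The algorithm makes 3 recursive calls at each level.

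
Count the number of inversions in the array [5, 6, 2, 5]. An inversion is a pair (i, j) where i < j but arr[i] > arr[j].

Finding inversions in [5, 6, 2, 5]:

(0, 2): arr[0]=5 > arr[2]=2
(1, 2): arr[1]=6 > arr[2]=2
(1, 3): arr[1]=6 > arr[3]=5

Total inversions: 3

The array has 3 inversion(s): (0,2), (1,2), (1,3). Each pair (i,j) satisfies i < j and arr[i] > arr[j].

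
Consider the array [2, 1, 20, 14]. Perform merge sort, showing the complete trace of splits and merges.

Merge sort trace:

Split: [2, 1, 20, 14] -> [2, 1] and [20, 14]
  Split: [2, 1] -> [2] and [1]
  Merge: [2] + [1] -> [1, 2]
  Split: [20, 14] -> [20] and [14]
  Merge: [20] + [14] -> [14, 20]
Merge: [1, 2] + [14, 20] -> [1, 2, 14, 20]

Final sorted array: [1, 2, 14, 20]

The merge sort proceeds by recursively splitting the array and merging sorted halves.
After all merges, the sorted array is [1, 2, 14, 20].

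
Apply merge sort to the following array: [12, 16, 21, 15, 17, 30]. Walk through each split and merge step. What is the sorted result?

Merge sort trace:

Split: [12, 16, 21, 15, 17, 30] -> [12, 16, 21] and [15, 17, 30]
  Split: [12, 16, 21] -> [12] and [16, 21]
    Split: [16, 21] -> [16] and [21]
    Merge: [16] + [21] -> [16, 21]
  Merge: [12] + [16, 21] -> [12, 16, 21]
  Split: [15, 17, 30] -> [15] and [17, 30]
    Split: [17, 30] -> [17] and [30]
    Merge: [17] + [30] -> [17, 30]
  Merge: [15] + [17, 30] -> [15, 17, 30]
Merge: [12, 16, 21] + [15, 17, 30] -> [12, 15, 16, 17, 21, 30]

Final sorted array: [12, 15, 16, 17, 21, 30]

The merge sort proceeds by recursively splitting the array and merging sorted halves.
After all merges, the sorted array is [12, 15, 16, 17, 21, 30].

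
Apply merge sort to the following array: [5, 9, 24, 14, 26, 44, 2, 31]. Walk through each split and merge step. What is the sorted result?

Merge sort trace:

Split: [5, 9, 24, 14, 26, 44, 2, 31] -> [5, 9, 24, 14] and [26, 44, 2, 31]
  Split: [5, 9, 24, 14] -> [5, 9] and [24, 14]
    Split: [5, 9] -> [5] and [9]
    Merge: [5] + [9] -> [5, 9]
    Split: [24, 14] -> [24] and [14]
    Merge: [24] + [14] -> [14, 24]
  Merge: [5, 9] + [14, 24] -> [5, 9, 14, 24]
  Split: [26, 44, 2, 31] -> [26, 44] and [2, 31]
    Split: [26, 44] -> [26] and [44]
    Merge: [26] + [44] -> [26, 44]
    Split: [2, 31] -> [2] and [31]
    Merge: [2] + [31] -> [2, 31]
  Merge: [26, 44] + [2, 31] -> [2, 26, 31, 44]
Merge: [5, 9, 14, 24] + [2, 26, 31, 44] -> [2, 5, 9, 14, 24, 26, 31, 44]

Final sorted array: [2, 5, 9, 14, 24, 26, 31, 44]

The merge sort proceeds by recursively splitting the array and merging sorted halves.
After all merges, the sorted array is [2, 5, 9, 14, 24, 26, 31, 44].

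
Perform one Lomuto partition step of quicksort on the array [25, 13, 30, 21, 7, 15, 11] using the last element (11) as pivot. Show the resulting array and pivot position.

Lomuto partition with pivot = 11:

Initial array: [25, 13, 30, 21, 7, 15, 11]

arr[0]=25 > 11: no swap
arr[1]=13 > 11: no swap
arr[2]=30 > 11: no swap
arr[3]=21 > 11: no swap
arr[4]=7 <= 11: swap with position 0, array becomes [7, 13, 30, 21, 25, 15, 11]
arr[5]=15 > 11: no swap

Place pivot at position 1: [7, 11, 30, 21, 25, 15, 13]
Pivot position: 1

After partitioning with pivot 11, the array becomes [7, 11, 30, 21, 25, 15, 13]. The pivot is placed at index 1. All elements to the left of the pivot are <= 11, and all elements to the right are > 11.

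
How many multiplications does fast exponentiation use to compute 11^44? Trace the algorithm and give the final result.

Computing 11^44 by squaring (build up from 11^1; each line after the first costs one multiplication):

11^1 = 11
11^2 = (11^1)^2 = 11^2 = 121
11^4 = (11^2)^2 = 121^2 = 14641
11^5 = 11 * 11^4 = 11 * 14641 = 161051
11^10 = (11^5)^2 = 161051^2 = 25937424601
11^11 = 11 * 11^10 = 11 * 25937424601 = 285311670611
11^22 = (11^11)^2 = 285311670611^2 = 81402749386839761113321
11^44 = (11^22)^2 = 81402749386839761113321^2 = 6626407607736641103900260617069258125403649041

Result: 6626407607736641103900260617069258125403649041
Multiplications needed: 7 (7 lines after 11^1)

11^44 = 6626407607736641103900260617069258125403649041. Using exponentiation by squaring, this requires 7 multiplications. The key idea: if the exponent is even, square the half-power; if odd, multiply by the base once.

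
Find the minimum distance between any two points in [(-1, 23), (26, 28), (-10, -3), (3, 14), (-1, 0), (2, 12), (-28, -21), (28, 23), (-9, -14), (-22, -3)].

Computing all pairwise distances among 10 points:

d((-1, 23), (26, 28)) = 27.4591
d((-1, 23), (-10, -3)) = 27.5136
d((-1, 23), (3, 14)) = 9.8489
d((-1, 23), (-1, 0)) = 23.0
d((-1, 23), (2, 12)) = 11.4018
d((-1, 23), (-28, -21)) = 51.6236
d((-1, 23), (28, 23)) = 29.0
d((-1, 23), (-9, -14)) = 37.855
d((-1, 23), (-22, -3)) = 33.4215
d((26, 28), (-10, -3)) = 47.5079
d((26, 28), (3, 14)) = 26.9258
d((26, 28), (-1, 0)) = 38.8973
d((26, 28), (2, 12)) = 28.8444
d((26, 28), (-28, -21)) = 72.9178
d((26, 28), (28, 23)) = 5.3852
d((26, 28), (-9, -14)) = 54.6717
d((26, 28), (-22, -3)) = 57.1402
d((-10, -3), (3, 14)) = 21.4009
d((-10, -3), (-1, 0)) = 9.4868
d((-10, -3), (2, 12)) = 19.2094
d((-10, -3), (-28, -21)) = 25.4558
d((-10, -3), (28, 23)) = 46.0435
d((-10, -3), (-9, -14)) = 11.0454
d((-10, -3), (-22, -3)) = 12.0
d((3, 14), (-1, 0)) = 14.5602
d((3, 14), (2, 12)) = 2.2361 <-- minimum
d((3, 14), (-28, -21)) = 46.7547
d((3, 14), (28, 23)) = 26.5707
d((3, 14), (-9, -14)) = 30.4631
d((3, 14), (-22, -3)) = 30.2324
d((-1, 0), (2, 12)) = 12.3693
d((-1, 0), (-28, -21)) = 34.2053
d((-1, 0), (28, 23)) = 37.0135
d((-1, 0), (-9, -14)) = 16.1245
d((-1, 0), (-22, -3)) = 21.2132
d((2, 12), (-28, -21)) = 44.5982
d((2, 12), (28, 23)) = 28.2312
d((2, 12), (-9, -14)) = 28.2312
d((2, 12), (-22, -3)) = 28.3019
d((-28, -21), (28, 23)) = 71.218
d((-28, -21), (-9, -14)) = 20.2485
d((-28, -21), (-22, -3)) = 18.9737
d((28, 23), (-9, -14)) = 52.3259
d((28, 23), (-22, -3)) = 56.356
d((-9, -14), (-22, -3)) = 17.0294

Closest pair: (3, 14) and (2, 12) with distance 2.2361

The closest pair is (3, 14) and (2, 12) with Euclidean distance 2.2361. For 10 points, brute-force pairwise comparison is shown above. For large n, the divide-and-conquer algorithm (sort by x, recurse on halves, check the dividing strip) achieves O(n log n).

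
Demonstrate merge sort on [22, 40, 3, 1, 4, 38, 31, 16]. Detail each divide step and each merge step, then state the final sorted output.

Merge sort trace:

Split: [22, 40, 3, 1, 4, 38, 31, 16] -> [22, 40, 3, 1] and [4, 38, 31, 16]
  Split: [22, 40, 3, 1] -> [22, 40] and [3, 1]
    Split: [22, 40] -> [22] and [40]
    Merge: [22] + [40] -> [22, 40]
    Split: [3, 1] -> [3] and [1]
    Merge: [3] + [1] -> [1, 3]
  Merge: [22, 40] + [1, 3] -> [1, 3, 22, 40]
  Split: [4, 38, 31, 16] -> [4, 38] and [31, 16]
    Split: [4, 38] -> [4] and [38]
    Merge: [4] + [38] -> [4, 38]
    Split: [31, 16] -> [31] and [16]
    Merge: [31] + [16] -> [16, 31]
  Merge: [4, 38] + [16, 31] -> [4, 16, 31, 38]
Merge: [1, 3, 22, 40] + [4, 16, 31, 38] -> [1, 3, 4, 16, 22, 31, 38, 40]

Final sorted array: [1, 3, 4, 16, 22, 31, 38, 40]

The merge sort proceeds by recursively splitting the array and merging sorted halves.
After all merges, the sorted array is [1, 3, 4, 16, 22, 31, 38, 40].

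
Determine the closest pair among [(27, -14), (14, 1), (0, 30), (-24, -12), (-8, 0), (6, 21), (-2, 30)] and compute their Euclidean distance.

Computing all pairwise distances among 7 points:

d((27, -14), (14, 1)) = 19.8494
d((27, -14), (0, 30)) = 51.6236
d((27, -14), (-24, -12)) = 51.0392
d((27, -14), (-8, 0)) = 37.6962
d((27, -14), (6, 21)) = 40.8167
d((27, -14), (-2, 30)) = 52.6972
d((14, 1), (0, 30)) = 32.2025
d((14, 1), (-24, -12)) = 40.1622
d((14, 1), (-8, 0)) = 22.0227
d((14, 1), (6, 21)) = 21.5407
d((14, 1), (-2, 30)) = 33.121
d((0, 30), (-24, -12)) = 48.3735
d((0, 30), (-8, 0)) = 31.0483
d((0, 30), (6, 21)) = 10.8167
d((0, 30), (-2, 30)) = 2.0 <-- minimum
d((-24, -12), (-8, 0)) = 20.0
d((-24, -12), (6, 21)) = 44.5982
d((-24, -12), (-2, 30)) = 47.4131
d((-8, 0), (6, 21)) = 25.2389
d((-8, 0), (-2, 30)) = 30.5941
d((6, 21), (-2, 30)) = 12.0416

Closest pair: (0, 30) and (-2, 30) with distance 2.0

The closest pair is (0, 30) and (-2, 30) with Euclidean distance 2.0. For 7 points, brute-force pairwise comparison is shown above. For large n, the divide-and-conquer algorithm (sort by x, recurse on halves, check the dividing strip) achieves O(n log n).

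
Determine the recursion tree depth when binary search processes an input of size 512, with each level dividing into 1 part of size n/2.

For divide and conquer with division factor 2:

Problem sizes at each level:
Level 0: 512
Level 1: 256
Level 2: 128
Level 3: 64
Level 4: 32
Level 5: 16
Level 6: 8
Level 7: 4
Level 8: 2
Level 9: 1

The root is level 0 and the size-1 base case is level 9 (the tree spans levels 0 through 9, i.e. 10 levels counting the root), so the depth is the number of divisions: log_2(512) = 9

The recursion tree depth is log_2(512) = 9. At each level, the problem size is divided by 2, so it takes 9 divisions to reduce to a base case of size 1. The algorithm makes 1 recursive call at each level.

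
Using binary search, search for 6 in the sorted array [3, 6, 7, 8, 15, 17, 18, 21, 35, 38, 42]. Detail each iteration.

Binary search for 6 in [3, 6, 7, 8, 15, 17, 18, 21, 35, 38, 42]:

lo=0, hi=10, mid=5, arr[mid]=17 -> 17 > 6, search left half
lo=0, hi=4, mid=2, arr[mid]=7 -> 7 > 6, search left half
lo=0, hi=1, mid=0, arr[mid]=3 -> 3 < 6, search right half
lo=1, hi=1, mid=1, arr[mid]=6 -> Found target at index 1!

Binary search finds 6 at index 1 after 4 comparisons. The search repeatedly halves the search space by comparing with the middle element.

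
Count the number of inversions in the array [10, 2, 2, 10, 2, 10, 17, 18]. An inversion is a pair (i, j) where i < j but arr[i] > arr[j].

Finding inversions in [10, 2, 2, 10, 2, 10, 17, 18]:

(0, 1): arr[0]=10 > arr[1]=2
(0, 2): arr[0]=10 > arr[2]=2
(0, 4): arr[0]=10 > arr[4]=2
(3, 4): arr[3]=10 > arr[4]=2

Total inversions: 4

The array has 4 inversion(s): (0,1), (0,2), (0,4), (3,4). Each pair (i,j) satisfies i < j and arr[i] > arr[j].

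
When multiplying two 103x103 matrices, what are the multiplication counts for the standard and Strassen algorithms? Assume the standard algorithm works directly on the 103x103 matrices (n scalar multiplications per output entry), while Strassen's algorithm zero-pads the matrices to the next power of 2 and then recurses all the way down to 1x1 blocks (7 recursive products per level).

Matrix multiplication for 103x103 matrices:

Strassen's algorithm requires power-of-2 dimensions. Pad 103x103 to 128x128 (next power of 2).

Standard algorithm: 103^3 = 1092727 multiplications
Strassen's algorithm: 7^(log2(128)) = 7^7 = 823543 multiplications
Savings: 1092727 - 823543 = 269184 multiplications

Standard: 1092727 multiplications (103^3). Strassen: 823543 multiplications (7^7, after padding to 128x128). Strassen reduces 8 recursive multiplications to 7 at each level.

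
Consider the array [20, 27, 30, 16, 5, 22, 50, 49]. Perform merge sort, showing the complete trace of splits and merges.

Merge sort trace:

Split: [20, 27, 30, 16, 5, 22, 50, 49] -> [20, 27, 30, 16] and [5, 22, 50, 49]
  Split: [20, 27, 30, 16] -> [20, 27] and [30, 16]
    Split: [20, 27] -> [20] and [27]
    Merge: [20] + [27] -> [20, 27]
    Split: [30, 16] -> [30] and [16]
    Merge: [30] + [16] -> [16, 30]
  Merge: [20, 27] + [16, 30] -> [16, 20, 27, 30]
  Split: [5, 22, 50, 49] -> [5, 22] and [50, 49]
    Split: [5, 22] -> [5] and [22]
    Merge: [5] + [22] -> [5, 22]
    Split: [50, 49] -> [50] and [49]
    Merge: [50] + [49] -> [49, 50]
  Merge: [5, 22] + [49, 50] -> [5, 22, 49, 50]
Merge: [16, 20, 27, 30] + [5, 22, 49, 50] -> [5, 16, 20, 22, 27, 30, 49, 50]

Final sorted array: [5, 16, 20, 22, 27, 30, 49, 50]

The merge sort proceeds by recursively splitting the array and merging sorted halves.
After all merges, the sorted array is [5, 16, 20, 22, 27, 30, 49, 50].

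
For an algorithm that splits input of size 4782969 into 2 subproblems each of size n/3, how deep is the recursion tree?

For divide and conquer with division factor 3:

Problem sizes at each level:
Level 0: 4782969
Level 1: 1594323
Level 2: 531441
Level 3: 177147
Level 4: 59049
Level 5: 19683
Level 6: 6561
Level 7: 2187
Level 8: 729
Level 9: 243
Level 10: 81
Level 11: 27
Level 12: 9
Level 13: 3
Level 14: 1

The root is level 0 and the size-1 base case is level 14 (the tree spans levels 0 through 14, i.e. 15 levels counting the root), so the depth is the number of divisions: log_3(4782969) = 14

The recursion tree depth is log_3(4782969) = 14. At each level, the problem size is divided by 3, so it takes 14 divisions to reduce to a base case of size 1. The algorithm makes 2 recursive calls at each level.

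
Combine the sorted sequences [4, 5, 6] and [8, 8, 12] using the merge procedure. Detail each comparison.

Merging process:

Compare 4 vs 8: take 4 from left. Merged: [4]
Compare 5 vs 8: take 5 from left. Merged: [4, 5]
Compare 6 vs 8: take 6 from left. Merged: [4, 5, 6]
Append remaining from right: [8, 8, 12]. Merged: [4, 5, 6, 8, 8, 12]

Final merged array: [4, 5, 6, 8, 8, 12]
Total comparisons: 3

The merged array is [4, 5, 6, 8, 8, 12], requiring 3 comparisons. The merge step runs in O(n) time where n is the total number of elements.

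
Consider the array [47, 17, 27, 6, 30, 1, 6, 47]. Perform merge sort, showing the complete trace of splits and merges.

Merge sort trace:

Split: [47, 17, 27, 6, 30, 1, 6, 47] -> [47, 17, 27, 6] and [30, 1, 6, 47]
  Split: [47, 17, 27, 6] -> [47, 17] and [27, 6]
    Split: [47, 17] -> [47] and [17]
    Merge: [47] + [17] -> [17, 47]
    Split: [27, 6] -> [27] and [6]
    Merge: [27] + [6] -> [6, 27]
  Merge: [17, 47] + [6, 27] -> [6, 17, 27, 47]
  Split: [30, 1, 6, 47] -> [30, 1] and [6, 47]
    Split: [30, 1] -> [30] and [1]
    Merge: [30] + [1] -> [1, 30]
    Split: [6, 47] -> [6] and [47]
    Merge: [6] + [47] -> [6, 47]
  Merge: [1, 30] + [6, 47] -> [1, 6, 30, 47]
Merge: [6, 17, 27, 47] + [1, 6, 30, 47] -> [1, 6, 6, 17, 27, 30, 47, 47]

Final sorted array: [1, 6, 6, 17, 27, 30, 47, 47]

The merge sort proceeds by recursively splitting the array and merging sorted halves.
After all merges, the sorted array is [1, 6, 6, 17, 27, 30, 47, 47].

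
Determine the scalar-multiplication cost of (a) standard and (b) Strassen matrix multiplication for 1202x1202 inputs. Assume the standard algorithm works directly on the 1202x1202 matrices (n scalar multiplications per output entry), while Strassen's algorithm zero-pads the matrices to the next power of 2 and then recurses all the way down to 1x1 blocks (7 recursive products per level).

Matrix multiplication for 1202x1202 matrices:

Strassen's algorithm requires power-of-2 dimensions. Pad 1202x1202 to 2048x2048 (next power of 2).

Standard algorithm: 1202^3 = 1736654408 multiplications
Strassen's algorithm: 7^(log2(2048)) = 7^11 = 1977326743 multiplications
Difference: 1736654408 - 1977326743 = -240672335 (Strassen uses MORE here due to padding overhead — for small or just-over-power-of-2 n, padding can outweigh the per-level savings)

Standard: 1736654408 multiplications (1202^3). Strassen: 1977326743 multiplications (7^11, after padding to 2048x2048). Strassen reduces 8 recursive multiplications to 7 at each level.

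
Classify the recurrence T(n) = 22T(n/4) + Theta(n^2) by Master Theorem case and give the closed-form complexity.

Master Theorem for T(n) = 22T(n/4) + O(n^2):

a = 22, b = 4, c = 2
log_b(a) = log_4(22) = 2.2297

Case 1: c = 2 < log_4(22) = 2.2297
T(n) = O(n^(log_4 22))

For T(n) = 22T(n/4) + O(n^2): log_4(22) = 2.2297. This is Case 1 of the Master Theorem (c < log_b(a), work dominated by leaves), giving O(n^(log_4 22)).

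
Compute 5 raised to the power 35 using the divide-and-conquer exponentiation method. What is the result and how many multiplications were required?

Computing 5^35 by squaring (build up from 5^1; each line after the first costs one multiplication):

5^1 = 5
5^2 = (5^1)^2 = 5^2 = 25
5^4 = (5^2)^2 = 25^2 = 625
5^8 = (5^4)^2 = 625^2 = 390625
5^16 = (5^8)^2 = 390625^2 = 152587890625
5^17 = 5 * 5^16 = 5 * 152587890625 = 762939453125
5^34 = (5^17)^2 = 762939453125^2 = 582076609134674072265625
5^35 = 5 * 5^34 = 5 * 582076609134674072265625 = 2910383045673370361328125

Result: 2910383045673370361328125
Multiplications needed: 7 (7 lines after 5^1)

5^35 = 2910383045673370361328125. Using exponentiation by squaring, this requires 7 multiplications. The key idea: if the exponent is even, square the half-power; if odd, multiply by the base once.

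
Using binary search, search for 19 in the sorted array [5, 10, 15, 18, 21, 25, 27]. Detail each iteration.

Binary search for 19 in [5, 10, 15, 18, 21, 25, 27]:

lo=0, hi=6, mid=3, arr[mid]=18 -> 18 < 19, search right half
lo=4, hi=6, mid=5, arr[mid]=25 -> 25 > 19, search left half
lo=4, hi=4, mid=4, arr[mid]=21 -> 21 > 19, search left half
lo=4 > hi=3, target 19 not found

Binary search determines that 19 is not in the array after 3 comparisons. The search space was exhausted without finding the target.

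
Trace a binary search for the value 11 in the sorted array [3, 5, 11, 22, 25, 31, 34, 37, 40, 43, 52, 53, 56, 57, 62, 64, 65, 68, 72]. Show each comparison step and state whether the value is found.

Binary search for 11 in [3, 5, 11, 22, 25, 31, 34, 37, 40, 43, 52, 53, 56, 57, 62, 64, 65, 68, 72]:

lo=0, hi=18, mid=9, arr[mid]=43 -> 43 > 11, search left half
lo=0, hi=8, mid=4, arr[mid]=25 -> 25 > 11, search left half
lo=0, hi=3, mid=1, arr[mid]=5 -> 5 < 11, search right half
lo=2, hi=3, mid=2, arr[mid]=11 -> Found target at index 2!

Binary search finds 11 at index 2 after 4 comparisons. The search repeatedly halves the search space by comparing with the middle element.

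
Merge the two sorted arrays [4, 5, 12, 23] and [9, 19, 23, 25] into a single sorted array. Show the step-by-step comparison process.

Merging process:

Compare 4 vs 9: take 4 from left. Merged: [4]
Compare 5 vs 9: take 5 from left. Merged: [4, 5]
Compare 12 vs 9: take 9 from right. Merged: [4, 5, 9]
Compare 12 vs 19: take 12 from left. Merged: [4, 5, 9, 12]
Compare 23 vs 19: take 19 from right. Merged: [4, 5, 9, 12, 19]
Compare 23 vs 23: take 23 from left. Merged: [4, 5, 9, 12, 19, 23]
Append remaining from right: [23, 25]. Merged: [4, 5, 9, 12, 19, 23, 23, 25]

Final merged array: [4, 5, 9, 12, 19, 23, 23, 25]
Total comparisons: 6

The merged array is [4, 5, 9, 12, 19, 23, 23, 25], requiring 6 comparisons. The merge step runs in O(n) time where n is the total number of elements.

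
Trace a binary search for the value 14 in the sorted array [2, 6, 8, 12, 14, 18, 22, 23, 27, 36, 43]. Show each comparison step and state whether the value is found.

Binary search for 14 in [2, 6, 8, 12, 14, 18, 22, 23, 27, 36, 43]:

lo=0, hi=10, mid=5, arr[mid]=18 -> 18 > 14, search left half
lo=0, hi=4, mid=2, arr[mid]=8 -> 8 < 14, search right half
lo=3, hi=4, mid=3, arr[mid]=12 -> 12 < 14, search right half
lo=4, hi=4, mid=4, arr[mid]=14 -> Found target at index 4!

Binary search finds 14 at index 4 after 4 comparisons. The search repeatedly halves the search space by comparing with the middle element.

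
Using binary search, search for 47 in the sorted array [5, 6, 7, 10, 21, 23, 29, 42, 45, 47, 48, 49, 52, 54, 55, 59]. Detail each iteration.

Binary search for 47 in [5, 6, 7, 10, 21, 23, 29, 42, 45, 47, 48, 49, 52, 54, 55, 59]:

lo=0, hi=15, mid=7, arr[mid]=42 -> 42 < 47, search right half
lo=8, hi=15, mid=11, arr[mid]=49 -> 49 > 47, search left half
lo=8, hi=10, mid=9, arr[mid]=47 -> Found target at index 9!

Binary search finds 47 at index 9 after 3 comparisons. The search repeatedly halves the search space by comparing with the middle element.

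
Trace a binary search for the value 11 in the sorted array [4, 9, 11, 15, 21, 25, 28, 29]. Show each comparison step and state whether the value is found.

Binary search for 11 in [4, 9, 11, 15, 21, 25, 28, 29]:

lo=0, hi=7, mid=3, arr[mid]=15 -> 15 > 11, search left half
lo=0, hi=2, mid=1, arr[mid]=9 -> 9 < 11, search right half
lo=2, hi=2, mid=2, arr[mid]=11 -> Found target at index 2!

Binary search finds 11 at index 2 after 3 comparisons. The search repeatedly halves the search space by comparing with the middle element.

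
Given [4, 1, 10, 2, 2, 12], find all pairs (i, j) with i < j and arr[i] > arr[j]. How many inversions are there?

Finding inversions in [4, 1, 10, 2, 2, 12]:

(0, 1): arr[0]=4 > arr[1]=1
(0, 3): arr[0]=4 > arr[3]=2
(0, 4): arr[0]=4 > arr[4]=2
(2, 3): arr[2]=10 > arr[3]=2
(2, 4): arr[2]=10 > arr[4]=2

Total inversions: 5

The array has 5 inversion(s): (0,1), (0,3), (0,4), (2,3), (2,4). Each pair (i,j) satisfies i < j and arr[i] > arr[j].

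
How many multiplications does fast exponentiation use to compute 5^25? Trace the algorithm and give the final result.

Computing 5^25 by squaring (build up from 5^1; each line after the first costs one multiplication):

5^1 = 5
5^2 = (5^1)^2 = 5^2 = 25
5^3 = 5 * 5^2 = 5 * 25 = 125
5^6 = (5^3)^2 = 125^2 = 15625
5^12 = (5^6)^2 = 15625^2 = 244140625
5^24 = (5^12)^2 = 244140625^2 = 59604644775390625
5^25 = 5 * 5^24 = 5 * 59604644775390625 = 298023223876953125

Result: 298023223876953125
Multiplications needed: 6 (6 lines after 5^1)

5^25 = 298023223876953125. Using exponentiation by squaring, this requires 6 multiplications. The key idea: if the exponent is even, square the half-power; if odd, multiply by the base once.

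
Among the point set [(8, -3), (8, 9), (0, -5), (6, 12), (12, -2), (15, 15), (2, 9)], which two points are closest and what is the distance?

Computing all pairwise distances among 7 points:

d((8, -3), (8, 9)) = 12.0
d((8, -3), (0, -5)) = 8.2462
d((8, -3), (6, 12)) = 15.1327
d((8, -3), (12, -2)) = 4.1231
d((8, -3), (15, 15)) = 19.3132
d((8, -3), (2, 9)) = 13.4164
d((8, 9), (0, -5)) = 16.1245
d((8, 9), (6, 12)) = 3.6056 <-- minimum
d((8, 9), (12, -2)) = 11.7047
d((8, 9), (15, 15)) = 9.2195
d((8, 9), (2, 9)) = 6.0
d((0, -5), (6, 12)) = 18.0278
d((0, -5), (12, -2)) = 12.3693
d((0, -5), (15, 15)) = 25.0
d((0, -5), (2, 9)) = 14.1421
d((6, 12), (12, -2)) = 15.2315
d((6, 12), (15, 15)) = 9.4868
d((6, 12), (2, 9)) = 5.0
d((12, -2), (15, 15)) = 17.2627
d((12, -2), (2, 9)) = 14.8661
d((15, 15), (2, 9)) = 14.3178

Closest pair: (8, 9) and (6, 12) with distance 3.6056

The closest pair is (8, 9) and (6, 12) with Euclidean distance 3.6056. For 7 points, brute-force pairwise comparison is shown above. For large n, the divide-and-conquer algorithm (sort by x, recurse on halves, check the dividing strip) achieves O(n log n).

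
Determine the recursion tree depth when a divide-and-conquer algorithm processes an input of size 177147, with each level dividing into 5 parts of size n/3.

For divide and conquer with division factor 3:

Problem sizes at each level:
Level 0: 177147
Level 1: 59049
Level 2: 19683
Level 3: 6561
Level 4: 2187
Level 5: 729
Level 6: 243
Level 7: 81
Level 8: 27
Level 9: 9
Level 10: 3
Level 11: 1

The root is level 0 and the size-1 base case is level 11 (the tree spans levels 0 through 11, i.e. 12 levels counting the root), so the depth is the number of divisions: log_3(177147) = 11

The recursion tree depth is log_3(177147) = 11. At each level, the problem size is divided by 3, so it takes 11 divisions to reduce to a base case of size 1. The algorithm makes 5 recursive calls at each level.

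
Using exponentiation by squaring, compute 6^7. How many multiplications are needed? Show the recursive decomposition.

Computing 6^7 by squaring (build up from 6^1; each line after the first costs one multiplication):

6^1 = 6
6^2 = (6^1)^2 = 6^2 = 36
6^3 = 6 * 6^2 = 6 * 36 = 216
6^6 = (6^3)^2 = 216^2 = 46656
6^7 = 6 * 6^6 = 6 * 46656 = 279936

Result: 279936
Multiplications needed: 4 (4 lines after 6^1)

6^7 = 279936. Using exponentiation by squaring, this requires 4 multiplications. The key idea: if the exponent is even, square the half-power; if odd, multiply by the base once.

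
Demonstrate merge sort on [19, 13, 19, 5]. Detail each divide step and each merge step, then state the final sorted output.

Merge sort trace:

Split: [19, 13, 19, 5] -> [19, 13] and [19, 5]
  Split: [19, 13] -> [19] and [13]
  Merge: [19] + [13] -> [13, 19]
  Split: [19, 5] -> [19] and [5]
  Merge: [19] + [5] -> [5, 19]
Merge: [13, 19] + [5, 19] -> [5, 13, 19, 19]

Final sorted array: [5, 13, 19, 19]

The merge sort proceeds by recursively splitting the array and merging sorted halves.
After all merges, the sorted array is [5, 13, 19, 19].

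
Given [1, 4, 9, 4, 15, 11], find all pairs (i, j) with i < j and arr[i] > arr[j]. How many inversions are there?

Finding inversions in [1, 4, 9, 4, 15, 11]:

(2, 3): arr[2]=9 > arr[3]=4
(4, 5): arr[4]=15 > arr[5]=11

Total inversions: 2

The array has 2 inversion(s): (2,3), (4,5). Each pair (i,j) satisfies i < j and arr[i] > arr[j].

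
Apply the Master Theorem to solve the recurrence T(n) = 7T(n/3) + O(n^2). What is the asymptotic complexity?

Master Theorem for T(n) = 7T(n/3) + O(n^2):

a = 7, b = 3, c = 2
log_b(a) = log_3(7) = 1.7712

Case 3: c = 2 > log_3(7) = 1.7712
T(n) = O(n^2) = O(n^2)

For T(n) = 7T(n/3) + O(n^2): log_3(7) = 1.7712. This is Case 3 of the Master Theorem (c > log_b(a), work dominated by root), giving O(n^2).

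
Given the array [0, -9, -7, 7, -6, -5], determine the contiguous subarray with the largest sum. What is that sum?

Using Kadane's algorithm on [0, -9, -7, 7, -6, -5]:

Scanning through the array:
Position 1 (value -9): max_ending_here = -9, max_so_far = 0
Position 2 (value -7): max_ending_here = -7, max_so_far = 0
Position 3 (value 7): max_ending_here = 7, max_so_far = 7
Position 4 (value -6): max_ending_here = 1, max_so_far = 7
Position 5 (value -5): max_ending_here = -4, max_so_far = 7

Maximum subarray: [7]
Maximum sum: 7

The maximum subarray is [7] with sum 7. This subarray runs from index 3 to index 3.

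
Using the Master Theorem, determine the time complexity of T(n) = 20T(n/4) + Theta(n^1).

Master Theorem for T(n) = 20T(n/4) + O(n^1):

a = 20, b = 4, c = 1
log_b(a) = log_4(20) = 2.1610

Case 1: c = 1 < log_4(20) = 2.1610
T(n) = O(n^(log_4 20))

For T(n) = 20T(n/4) + O(n^1): log_4(20) = 2.1610. This is Case 1 of the Master Theorem (c < log_b(a), work dominated by leaves), giving O(n^(log_4 20)).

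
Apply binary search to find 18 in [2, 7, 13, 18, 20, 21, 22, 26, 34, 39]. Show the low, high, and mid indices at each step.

Binary search for 18 in [2, 7, 13, 18, 20, 21, 22, 26, 34, 39]:

lo=0, hi=9, mid=4, arr[mid]=20 -> 20 > 18, search left half
lo=0, hi=3, mid=1, arr[mid]=7 -> 7 < 18, search right half
lo=2, hi=3, mid=2, arr[mid]=13 -> 13 < 18, search right half
lo=3, hi=3, mid=3, arr[mid]=18 -> Found target at index 3!

Binary search finds 18 at index 3 after 4 comparisons. The search repeatedly halves the search space by comparing with the middle element.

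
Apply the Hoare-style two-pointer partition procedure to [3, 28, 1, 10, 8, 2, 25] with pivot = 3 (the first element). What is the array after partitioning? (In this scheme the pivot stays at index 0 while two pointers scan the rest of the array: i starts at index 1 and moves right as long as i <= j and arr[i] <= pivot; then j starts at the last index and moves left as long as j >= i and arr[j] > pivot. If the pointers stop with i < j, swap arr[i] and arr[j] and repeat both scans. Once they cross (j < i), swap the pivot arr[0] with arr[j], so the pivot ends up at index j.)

Hoare-style two-pointer partition with pivot = 3:

Initial array: [3, 28, 1, 10, 8, 2, 25]

Pointers start at i = 1, j = 6.
i stops at index 1 (arr[1]=28 > 3), j stops at index 5 (arr[5]=2 <= 3): swap arr[1] and arr[5], array becomes [3, 2, 1, 10, 8, 28, 25]
i ends at 3, j ends at 2: the pointers have crossed (j < i), so scanning stops.

Swap pivot arr[0] with arr[2] to place pivot at position 2: [1, 2, 3, 10, 8, 28, 25]
Pivot position: 2

After partitioning with pivot 3, the array becomes [1, 2, 3, 10, 8, 28, 25]. The pivot is placed at index 2. All elements to the left of the pivot are <= 3, and all elements to the right are > 3.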